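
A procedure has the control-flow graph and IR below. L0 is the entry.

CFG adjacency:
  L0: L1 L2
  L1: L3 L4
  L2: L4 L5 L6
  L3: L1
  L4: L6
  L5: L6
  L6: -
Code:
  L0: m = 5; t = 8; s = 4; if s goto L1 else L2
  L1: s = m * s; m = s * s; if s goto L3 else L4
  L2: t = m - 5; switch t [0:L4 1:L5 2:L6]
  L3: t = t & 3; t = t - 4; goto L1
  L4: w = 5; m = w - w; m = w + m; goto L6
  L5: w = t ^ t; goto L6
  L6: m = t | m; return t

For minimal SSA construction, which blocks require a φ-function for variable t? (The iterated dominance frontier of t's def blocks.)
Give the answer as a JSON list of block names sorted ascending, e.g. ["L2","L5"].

Answer: ["L1", "L4", "L6"]

Analysis:
idom tree: L1←L0 L2←L0 L3←L1 L4←L0 L5←L2 L6←L0
Dom∩ at merges:
  L1: preds {L0,L3}: {L0} ∩ {L0,L1,L3} = {L0}; idom=L0
  L4: preds {L1,L2}: {L0,L1} ∩ {L0,L2} = {L0}; idom=L0
  L6: preds {L2,L4,L5}: {L0,L2} ∩ {L0,L4} ∩ {L0,L2,L5} = {L0}; idom=L0

DF walk-up:
  join L1 pred L0: · stop@L0
  join L1 pred L3: L3→L1 stop@L0
  join L4 pred L1: L1 stop@L0
  join L4 pred L2: L2 stop@L0
  join L6 pred L2: L2 stop@L0
  join L6 pred L4: L4 stop@L0
  join L6 pred L5: L5→L2 stop@L0
  L0: DF=∅
  L1: DF={L1,L4}
  L2: DF={L4,L6}
  L3: DF={L1}
  L4: DF={L6}
  L5: DF={L6}
  L6: DF=∅

φ for t: defs {L0,L2,L3}
  DF⁺ = {L1,L4,L6}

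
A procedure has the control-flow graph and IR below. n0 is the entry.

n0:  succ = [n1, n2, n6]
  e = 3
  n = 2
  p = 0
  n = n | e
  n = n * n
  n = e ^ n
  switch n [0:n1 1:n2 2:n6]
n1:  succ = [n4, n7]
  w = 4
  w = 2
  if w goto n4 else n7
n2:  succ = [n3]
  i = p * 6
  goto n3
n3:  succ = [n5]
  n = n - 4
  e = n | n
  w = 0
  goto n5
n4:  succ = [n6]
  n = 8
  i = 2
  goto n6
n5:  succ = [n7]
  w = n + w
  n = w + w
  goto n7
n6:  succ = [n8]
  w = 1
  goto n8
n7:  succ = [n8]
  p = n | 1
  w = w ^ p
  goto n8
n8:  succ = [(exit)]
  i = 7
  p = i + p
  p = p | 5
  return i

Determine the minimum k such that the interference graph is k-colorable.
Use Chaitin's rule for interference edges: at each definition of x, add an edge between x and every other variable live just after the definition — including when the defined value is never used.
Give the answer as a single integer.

def/use:
  n0: def={e,n,p} ue=∅
  n1: def={w} ue=∅
  n2: def={i} ue={p}
  n3: def={e,n,w} ue={n}
  n4: def={i,n} ue=∅
  n5: def={n,w} ue={n,w}
  n6: def={w} ue=∅
  n7: def={p,w} ue={n,w}
  n8: def={i,p} ue={p}

Live sets:
  n0 li=∅ lo={n,p}
  n1 li={n,p} lo={n,p,w}
  n2 li={n,p} lo={n}
  n3 li={n} lo={n,w}
  n4 li={p} lo={p}
  n5 li={n,w} lo={n,w}
  n6 li={p} lo={p}
  n7 li={n,w} lo={p}
  n8 li={p} lo=∅

Interfere edges:
  e — {n,p}
  i — {n,p}
  n — {e,i,p,w}
  p — {e,i,n,w}
  w — {n,p}

Registers:
  {e,n,p} pairwise interfere (3-clique) ⇒ χ ≥ 3
  3-colouring: R0={n}  R1={p}  R2={e,i,w}
  χ = 3

Answer: 3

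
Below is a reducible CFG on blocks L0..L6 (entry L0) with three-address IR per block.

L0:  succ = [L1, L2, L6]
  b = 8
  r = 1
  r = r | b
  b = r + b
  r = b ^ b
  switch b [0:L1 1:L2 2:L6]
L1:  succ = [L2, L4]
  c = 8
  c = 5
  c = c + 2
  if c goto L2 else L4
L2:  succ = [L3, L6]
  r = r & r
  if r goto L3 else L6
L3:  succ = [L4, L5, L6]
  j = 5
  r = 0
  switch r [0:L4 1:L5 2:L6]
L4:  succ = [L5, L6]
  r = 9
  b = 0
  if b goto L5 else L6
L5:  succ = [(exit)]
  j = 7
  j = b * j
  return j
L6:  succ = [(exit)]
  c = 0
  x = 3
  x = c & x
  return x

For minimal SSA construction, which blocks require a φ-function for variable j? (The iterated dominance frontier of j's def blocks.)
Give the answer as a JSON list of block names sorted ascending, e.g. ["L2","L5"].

idom tree: L1←L0 L2←L0 L3←L2 L4←L0 L5←L0 L6←L0
Dom at joins:
  L2: preds {L0,L1}: {L0} ∩ {L0,L1} = {L0}; idom=L0
  L4: preds {L1,L3}: {L0,L1} ∩ {L0,L2,L3} = {L0}; idom=L0
  L5: preds {L3,L4}: {L0,L2,L3} ∩ {L0,L4} = {L0}; idom=L0
  L6: preds {L0,L2,L3,L4}: {L0} ∩ {L0,L2} ∩ {L0,L2,L3} ∩ {L0,L4} = {L0}; idom=L0

DF derivation:
  join L2 pred L0: · stop@L0
  join L2 pred L1: L1 stop@L0
  join L4 pred L1: L1 stop@L0
  join L4 pred L3: L3→L2 stop@L0
  join L5 pred L3: L3→L2 stop@L0
  join L5 pred L4: L4 stop@L0
  join L6 pred L0: · stop@L0
  join L6 pred L2: L2 stop@L0
  join L6 pred L3: L3→L2 stop@L0
  join L6 pred L4: L4 stop@L0
  L0 → ∅
  L1 → {L2,L4}
  L2 → {L4,L5,L6}
  L3 → {L4,L5,L6}
  L4 → {L5,L6}
  L5 → ∅
  L6 → ∅

φ for j: defs {L3,L5}
  DF⁺ = {L4,L5,L6}

Answer: ["L4", "L5", "L6"]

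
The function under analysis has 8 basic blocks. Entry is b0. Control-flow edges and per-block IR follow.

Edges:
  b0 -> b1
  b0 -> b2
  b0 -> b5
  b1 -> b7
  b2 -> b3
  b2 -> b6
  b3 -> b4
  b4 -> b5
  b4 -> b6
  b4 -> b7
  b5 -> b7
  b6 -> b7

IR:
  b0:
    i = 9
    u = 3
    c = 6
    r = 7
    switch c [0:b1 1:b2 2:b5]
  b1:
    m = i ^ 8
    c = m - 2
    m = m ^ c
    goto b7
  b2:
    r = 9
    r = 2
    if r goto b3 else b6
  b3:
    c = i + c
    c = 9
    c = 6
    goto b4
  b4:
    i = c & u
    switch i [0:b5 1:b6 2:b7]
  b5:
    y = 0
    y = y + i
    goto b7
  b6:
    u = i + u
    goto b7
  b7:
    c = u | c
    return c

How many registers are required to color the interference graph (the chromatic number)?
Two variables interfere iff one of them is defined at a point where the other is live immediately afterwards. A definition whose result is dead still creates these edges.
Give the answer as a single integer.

Answer: 4

Analysis:
Per-block:
  b0 def {c,i,r,u} use ∅
  b1 def {c,m} use {i}
  b2 def {r} use ∅
  b3 def {c} use {c,i}
  b4 def {i} use {c,u}
  b5 def {y} use {i}
  b6 def {u} use {i,u}
  b7 def {c} use {c,u}

Liveness:
  live b0: ∅→{c,i,u}
  live b1: {i,u}→{c,u}
  live b2: {c,i,u}→{c,i,u}
  live b3: {c,i,u}→{c,u}
  live b4: {c,u}→{c,i,u}
  live b5: {c,i,u}→{c,u}
  live b6: {c,i,u}→{c,u}
  live b7: {c,u}→∅

Interference:
  c: {i,m,r,u,y}
  i: {c,r,u,y}
  m: {c,u}
  r: {c,i,u}
  u: {c,i,m,r,y}
  y: {c,i,u}

Chromatic number:
  lower bound: {c,i,r,u} mutually conflict ⇒ χ ≥ 4
  4-colouring: c0={c}  c1={u}  c2={i,m}  c3={r,y}
  χ = 4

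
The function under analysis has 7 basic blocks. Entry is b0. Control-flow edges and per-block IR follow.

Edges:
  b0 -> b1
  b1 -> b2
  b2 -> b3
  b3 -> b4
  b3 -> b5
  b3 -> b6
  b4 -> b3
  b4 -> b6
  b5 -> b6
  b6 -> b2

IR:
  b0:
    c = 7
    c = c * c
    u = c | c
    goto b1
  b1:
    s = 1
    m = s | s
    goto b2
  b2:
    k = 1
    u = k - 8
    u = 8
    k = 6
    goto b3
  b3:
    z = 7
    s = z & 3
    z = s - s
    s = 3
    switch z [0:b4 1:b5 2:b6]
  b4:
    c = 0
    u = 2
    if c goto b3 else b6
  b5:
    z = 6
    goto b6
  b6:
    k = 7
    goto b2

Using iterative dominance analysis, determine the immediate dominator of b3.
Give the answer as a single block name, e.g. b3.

idom tree: b1←b0 b2←b1 b3←b2 b4←b3 b5←b3 b6←b3
Dom at joins:
  b2: preds {b1,b6}: {b0,b1} ∩ {b0,b1,b2,b3,b6} = {b0,b1}; idom=b1
  b3: preds {b2,b4}: {b0,b1,b2} ∩ {b0,b1,b2,b3,b4} = {b0,b1,b2}; idom=b2
  b6: preds {b3,b4,b5}: {b0,b1,b2,b3} ∩ {b0,b1,b2,b3,b4} ∩ {b0,b1,b2,b3,b5} = {b0,b1,b2,b3}; idom=b3

idom(b3) = b2

Answer: b2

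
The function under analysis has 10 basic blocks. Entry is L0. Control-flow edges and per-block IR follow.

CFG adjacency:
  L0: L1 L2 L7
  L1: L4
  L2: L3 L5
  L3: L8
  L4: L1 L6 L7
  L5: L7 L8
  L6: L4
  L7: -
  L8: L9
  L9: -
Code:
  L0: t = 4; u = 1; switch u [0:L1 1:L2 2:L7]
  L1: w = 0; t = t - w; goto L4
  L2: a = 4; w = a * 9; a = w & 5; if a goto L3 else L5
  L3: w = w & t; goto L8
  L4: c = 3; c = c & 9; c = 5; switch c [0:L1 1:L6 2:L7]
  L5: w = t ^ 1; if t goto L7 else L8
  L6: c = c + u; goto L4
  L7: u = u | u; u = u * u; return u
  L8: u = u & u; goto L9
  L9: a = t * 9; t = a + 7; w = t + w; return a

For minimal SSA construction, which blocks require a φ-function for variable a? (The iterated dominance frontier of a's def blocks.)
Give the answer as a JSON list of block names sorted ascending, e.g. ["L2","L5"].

Answer: ["L7"]

Derivation:
idom tree: L1←L0 L2←L0 L3←L2 L4←L1 L5←L2 L6←L4 L7←L0 L8←L2 L9←L8
Join-block Dom:
  L1: preds {L0,L4}: {L0} ∩ {L0,L1,L4} = {L0}; idom=L0
  L4: preds {L1,L6}: {L0,L1} ∩ {L0,L1,L4,L6} = {L0,L1}; idom=L1
  L7: preds {L0,L4,L5}: {L0} ∩ {L0,L1,L4} ∩ {L0,L2,L5} = {L0}; idom=L0
  L8: preds {L3,L5}: {L0,L2,L3} ∩ {L0,L2,L5} = {L0,L2}; idom=L2

Frontier:
  L1←L0: walk · to L0
  L1←L4: walk L4→L1 to L0
  L4←L1: walk · to L1
  L4←L6: walk L6→L4 to L1
  L7←L0: walk · to L0
  L7←L4: walk L4→L1 to L0
  L7←L5: walk L5→L2 to L0
  L8←L3: walk L3 to L2
  L8←L5: walk L5 to L2
  L0 → ∅
  L1 → {L1,L7}
  L2 → {L7}
  L3 → {L8}
  L4 → {L1,L4,L7}
  L5 → {L7,L8}
  L6 → {L4}
  L7 → ∅
  L8 → ∅
  L9 → ∅

φ for a: defs {L2,L9}
  DF⁺ = {L7}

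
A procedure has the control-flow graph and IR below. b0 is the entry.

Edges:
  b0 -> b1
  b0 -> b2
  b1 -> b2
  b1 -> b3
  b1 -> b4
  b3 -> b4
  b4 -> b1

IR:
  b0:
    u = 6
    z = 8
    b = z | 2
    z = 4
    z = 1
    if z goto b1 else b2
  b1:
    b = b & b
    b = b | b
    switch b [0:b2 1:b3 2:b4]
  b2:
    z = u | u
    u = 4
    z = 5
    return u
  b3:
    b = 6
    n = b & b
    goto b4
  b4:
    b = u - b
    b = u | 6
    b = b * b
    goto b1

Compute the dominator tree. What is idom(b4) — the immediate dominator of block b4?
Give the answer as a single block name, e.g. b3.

idom tree: b1←b0 b2←b0 b3←b1 b4←b1
Dom∩ at merges:
  b1: preds {b0,b4}: {b0} ∩ {b0,b1,b4} = {b0}; idom=b0
  b2: preds {b0,b1}: {b0} ∩ {b0,b1} = {b0}; idom=b0
  b4: preds {b1,b3}: {b0,b1} ∩ {b0,b1,b3} = {b0,b1}; idom=b1

idom(b4) = b1

Answer: b1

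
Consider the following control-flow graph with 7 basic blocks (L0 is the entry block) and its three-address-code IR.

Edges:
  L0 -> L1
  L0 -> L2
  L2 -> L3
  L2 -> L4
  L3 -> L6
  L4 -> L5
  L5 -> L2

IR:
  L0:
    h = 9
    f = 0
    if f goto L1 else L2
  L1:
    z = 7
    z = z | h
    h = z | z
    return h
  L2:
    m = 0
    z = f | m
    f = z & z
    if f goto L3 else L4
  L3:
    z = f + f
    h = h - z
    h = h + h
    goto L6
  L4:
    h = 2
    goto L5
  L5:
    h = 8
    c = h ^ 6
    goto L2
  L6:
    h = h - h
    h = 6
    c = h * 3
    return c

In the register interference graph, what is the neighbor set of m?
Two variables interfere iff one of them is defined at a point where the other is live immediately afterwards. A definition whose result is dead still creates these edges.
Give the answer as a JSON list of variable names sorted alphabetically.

Per-block:
  L0: def={f,h} ue=∅
  L1: def={h,z} ue={h}
  L2: def={f,m,z} ue={f}
  L3: def={h,z} ue={f,h}
  L4: def={h} ue=∅
  L5: def={c,h} ue=∅
  L6: def={c,h} ue={h}

Liveness:
  L0 li=∅ lo={f,h}
  L1 li={h} lo=∅
  L2 li={f,h} lo={f,h}
  L3 li={f,h} lo={h}
  L4 li={f} lo={f}
  L5 li={f} lo={f,h}
  L6 li={h} lo=∅

Conflict graph:
  c — {f,h}
  f — {c,h,m}
  h — {c,f,m,z}
  m — {f,h}
  z — {h}

N(m) = ["f", "h"]

Answer: ["f", "h"]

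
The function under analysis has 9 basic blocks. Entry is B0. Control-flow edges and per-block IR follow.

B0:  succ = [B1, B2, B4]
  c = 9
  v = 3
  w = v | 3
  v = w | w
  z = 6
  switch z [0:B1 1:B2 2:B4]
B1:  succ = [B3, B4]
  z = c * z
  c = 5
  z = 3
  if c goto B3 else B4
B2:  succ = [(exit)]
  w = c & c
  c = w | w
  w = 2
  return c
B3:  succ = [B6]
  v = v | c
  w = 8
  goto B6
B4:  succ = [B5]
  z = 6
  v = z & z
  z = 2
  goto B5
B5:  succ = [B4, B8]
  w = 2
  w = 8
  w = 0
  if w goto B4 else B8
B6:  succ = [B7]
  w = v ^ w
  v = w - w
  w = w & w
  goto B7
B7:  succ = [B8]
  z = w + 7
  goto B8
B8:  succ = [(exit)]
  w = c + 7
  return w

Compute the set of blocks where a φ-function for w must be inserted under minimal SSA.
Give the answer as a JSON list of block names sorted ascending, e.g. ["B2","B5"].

Answer: ["B4", "B8"]

Analysis:
idom tree: B1←B0 B2←B0 B3←B1 B4←B0 B5←B4 B6←B3 B7←B6 B8←B0
Dom∩ at merges:
  B4: preds {B0,B1,B5}: {B0} ∩ {B0,B1} ∩ {B0,B4,B5} = {B0}; idom=B0
  B8: preds {B5,B7}: {B0,B4,B5} ∩ {B0,B1,B3,B6,B7} = {B0}; idom=B0

Frontier:
  join B4 pred B0: · stop@B0
  join B4 pred B1: B1 stop@B0
  join B4 pred B5: B5→B4 stop@B0
  join B8 pred B5: B5→B4 stop@B0
  join B8 pred B7: B7→B6→B3→B1 stop@B0
  DF(B0)=∅
  DF(B1)={B4,B8}
  DF(B2)=∅
  DF(B3)={B8}
  DF(B4)={B4,B8}
  DF(B5)={B4,B8}
  DF(B6)={B8}
  DF(B7)={B8}
  DF(B8)=∅

φ for w: defs {B0,B2,B3,B5,B6,B8}
  DF⁺ = {B4,B8}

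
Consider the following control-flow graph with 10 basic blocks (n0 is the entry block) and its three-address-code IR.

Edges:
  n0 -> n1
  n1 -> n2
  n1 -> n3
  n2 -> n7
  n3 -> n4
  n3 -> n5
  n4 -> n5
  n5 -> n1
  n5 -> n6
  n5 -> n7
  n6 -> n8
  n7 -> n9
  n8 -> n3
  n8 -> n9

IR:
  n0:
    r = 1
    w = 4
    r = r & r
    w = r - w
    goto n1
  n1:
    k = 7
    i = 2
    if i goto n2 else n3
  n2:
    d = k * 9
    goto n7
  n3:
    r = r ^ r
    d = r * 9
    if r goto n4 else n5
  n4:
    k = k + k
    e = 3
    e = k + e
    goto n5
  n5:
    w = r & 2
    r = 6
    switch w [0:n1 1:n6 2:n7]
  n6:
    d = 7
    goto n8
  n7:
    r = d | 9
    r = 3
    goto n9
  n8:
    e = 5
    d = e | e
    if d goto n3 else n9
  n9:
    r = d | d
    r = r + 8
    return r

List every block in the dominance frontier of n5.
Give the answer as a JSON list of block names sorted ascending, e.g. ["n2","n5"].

idom tree: n1←n0 n2←n1 n3←n1 n4←n3 n5←n3 n6←n5 n7←n1 n8←n6 n9←n1
Dom∩ at merges:
  n1: preds {n0,n5}: {n0} ∩ {n0,n1,n3,n5} = {n0}; idom=n0
  n3: preds {n1,n8}: {n0,n1} ∩ {n0,n1,n3,n5,n6,n8} = {n0,n1}; idom=n1
  n5: preds {n3,n4}: {n0,n1,n3} ∩ {n0,n1,n3,n4} = {n0,n1,n3}; idom=n3
  n7: preds {n2,n5}: {n0,n1,n2} ∩ {n0,n1,n3,n5} = {n0,n1}; idom=n1
  n9: preds {n7,n8}: {n0,n1,n7} ∩ {n0,n1,n3,n5,n6,n8} = {n0,n1}; idom=n1

DF derivation:
  join n1 pred n0: · stop@n0
  join n1 pred n5: n5→n3→n1 stop@n0
  join n3 pred n1: · stop@n1
  join n3 pred n8: n8→n6→n5→n3 stop@n1
  join n5 pred n3: · stop@n3
  join n5 pred n4: n4 stop@n3
  join n7 pred n2: n2 stop@n1
  join n7 pred n5: n5→n3 stop@n1
  join n9 pred n7: n7 stop@n1
  join n9 pred n8: n8→n6→n5→n3 stop@n1
  DF(n0)=∅
  DF(n1)={n1}
  DF(n2)={n7}
  DF(n3)={n1,n3,n7,n9}
  DF(n4)={n5}
  DF(n5)={n1,n3,n7,n9}
  DF(n6)={n3,n9}
  DF(n7)={n9}
  DF(n8)={n3,n9}
  DF(n9)=∅

DF(n5) = ["n1", "n3", "n7", "n9"]

Answer: ["n1", "n3", "n7", "n9"]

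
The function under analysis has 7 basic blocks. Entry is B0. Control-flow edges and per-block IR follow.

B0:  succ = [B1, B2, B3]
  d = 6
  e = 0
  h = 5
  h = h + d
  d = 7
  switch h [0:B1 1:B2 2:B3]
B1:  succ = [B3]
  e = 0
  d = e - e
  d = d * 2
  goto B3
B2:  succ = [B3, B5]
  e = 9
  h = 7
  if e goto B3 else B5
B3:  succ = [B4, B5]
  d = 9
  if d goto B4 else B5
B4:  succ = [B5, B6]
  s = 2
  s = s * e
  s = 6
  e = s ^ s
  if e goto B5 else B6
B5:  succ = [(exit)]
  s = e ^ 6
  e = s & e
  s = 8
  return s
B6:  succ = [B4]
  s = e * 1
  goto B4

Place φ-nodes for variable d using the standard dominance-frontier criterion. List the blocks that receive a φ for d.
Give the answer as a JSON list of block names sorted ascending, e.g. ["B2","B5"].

idom tree: B1←B0 B2←B0 B3←B0 B4←B3 B5←B0 B6←B4
Dom at joins:
  B3: preds {B0,B1,B2}: {B0} ∩ {B0,B1} ∩ {B0,B2} = {B0}; idom=B0
  B4: preds {B3,B6}: {B0,B3} ∩ {B0,B3,B4,B6} = {B0,B3}; idom=B3
  B5: preds {B2,B3,B4}: {B0,B2} ∩ {B0,B3} ∩ {B0,B3,B4} = {B0}; idom=B0

DF derivation:
  B3←B0: walk · to B0
  B3←B1: walk B1 to B0
  B3←B2: walk B2 to B0
  B4←B3: walk · to B3
  B4←B6: walk B6→B4 to B3
  B5←B2: walk B2 to B0
  B5←B3: walk B3 to B0
  B5←B4: walk B4→B3 to B0
  B0 → ∅
  B1 → {B3}
  B2 → {B3,B5}
  B3 → {B5}
  B4 → {B4,B5}
  B5 → ∅
  B6 → {B4}

φ for d: defs {B0,B1,B3}
  DF⁺ = {B3,B5}

Answer: ["B3", "B5"]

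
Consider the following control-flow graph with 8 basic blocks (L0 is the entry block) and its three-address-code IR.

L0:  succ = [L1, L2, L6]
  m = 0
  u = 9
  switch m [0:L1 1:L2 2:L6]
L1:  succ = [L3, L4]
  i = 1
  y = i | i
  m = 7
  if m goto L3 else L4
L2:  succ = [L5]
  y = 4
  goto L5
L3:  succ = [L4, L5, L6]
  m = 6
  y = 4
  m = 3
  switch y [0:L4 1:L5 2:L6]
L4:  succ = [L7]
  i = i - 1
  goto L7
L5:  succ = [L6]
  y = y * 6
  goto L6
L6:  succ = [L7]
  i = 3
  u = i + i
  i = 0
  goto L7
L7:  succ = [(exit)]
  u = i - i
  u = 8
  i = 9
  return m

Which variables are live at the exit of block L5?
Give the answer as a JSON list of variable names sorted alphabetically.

Answer: ["m"]

Working:
Per-block:
  L0: def={m,u} ue=∅
  L1: def={i,m,y} ue=∅
  L2: def={y} ue=∅
  L3: def={m,y} ue=∅
  L4: def={i} ue={i}
  L5: def={y} ue={y}
  L6: def={i,u} ue=∅
  L7: def={i,u} ue={i,m}

Backward fixpoint:
  live L0: ∅→{m}
  live L1: ∅→{i,m}
  live L2: {m}→{m,y}
  live L3: {i}→{i,m,y}
  live L4: {i,m}→{i,m}
  live L5: {m,y}→{m}
  live L6: {m}→{i,m}
  live L7: {i,m}→∅

live-out(L5) = ["m"]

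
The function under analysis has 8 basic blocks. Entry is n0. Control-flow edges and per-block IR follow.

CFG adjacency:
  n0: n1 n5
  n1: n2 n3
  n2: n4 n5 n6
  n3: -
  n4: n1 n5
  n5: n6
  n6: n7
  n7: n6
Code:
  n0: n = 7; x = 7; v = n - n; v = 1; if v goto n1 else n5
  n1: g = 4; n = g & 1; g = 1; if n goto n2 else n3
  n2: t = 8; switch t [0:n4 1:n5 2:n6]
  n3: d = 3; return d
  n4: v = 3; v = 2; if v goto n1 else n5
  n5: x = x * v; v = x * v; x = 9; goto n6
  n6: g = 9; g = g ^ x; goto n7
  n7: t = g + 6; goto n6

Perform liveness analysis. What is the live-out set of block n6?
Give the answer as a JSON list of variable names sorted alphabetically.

Answer: ["g", "x"]

Working:
Block summaries:
  n0: def={n,v,x} ue=∅
  n1: def={g,n} ue=∅
  n2: def={t} ue=∅
  n3: def={d} ue=∅
  n4: def={v} ue=∅
  n5: def={v,x} ue={v,x}
  n6: def={g} ue={x}
  n7: def={t} ue={g}

Liveness:
  n0: in=∅ out={v,x}
  n1: in={v,x} out={v,x}
  n2: in={v,x} out={v,x}
  n3: in=∅ out=∅
  n4: in={x} out={v,x}
  n5: in={v,x} out={x}
  n6: in={x} out={g,x}
  n7: in={g,x} out={x}

live-out(n6) = ["g", "x"]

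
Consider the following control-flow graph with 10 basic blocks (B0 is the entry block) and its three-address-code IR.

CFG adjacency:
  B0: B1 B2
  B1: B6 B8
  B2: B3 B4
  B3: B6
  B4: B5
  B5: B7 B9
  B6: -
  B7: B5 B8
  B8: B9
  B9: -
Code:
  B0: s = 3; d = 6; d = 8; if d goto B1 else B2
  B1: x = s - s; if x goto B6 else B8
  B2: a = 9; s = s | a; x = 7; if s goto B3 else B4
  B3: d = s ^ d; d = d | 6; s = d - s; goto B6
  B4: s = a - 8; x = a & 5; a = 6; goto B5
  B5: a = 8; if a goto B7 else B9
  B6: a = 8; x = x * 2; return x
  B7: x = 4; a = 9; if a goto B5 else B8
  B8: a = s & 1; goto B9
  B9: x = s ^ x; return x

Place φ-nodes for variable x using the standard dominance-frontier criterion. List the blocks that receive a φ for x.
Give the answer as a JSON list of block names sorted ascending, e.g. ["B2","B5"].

Answer: ["B5", "B6", "B8", "B9"]

Working:
idom tree: B1←B0 B2←B0 B3←B2 B4←B2 B5←B4 B6←B0 B7←B5 B8←B0 B9←B0
Join-block Dom:
  B5: preds {B4,B7}: {B0,B2,B4} ∩ {B0,B2,B4,B5,B7} = {B0,B2,B4}; idom=B4
  B6: preds {B1,B3}: {B0,B1} ∩ {B0,B2,B3} = {B0}; idom=B0
  B8: preds {B1,B7}: {B0,B1} ∩ {B0,B2,B4,B5,B7} = {B0}; idom=B0
  B9: preds {B5,B8}: {B0,B2,B4,B5} ∩ {B0,B8} = {B0}; idom=B0

DF walk-up:
  B5←B4: walk · to B4
  B5←B7: walk B7→B5 to B4
  B6←B1: walk B1 to B0
  B6←B3: walk B3→B2 to B0
  B8←B1: walk B1 to B0
  B8←B7: walk B7→B5→B4→B2 to B0
  B9←B5: walk B5→B4→B2 to B0
  B9←B8: walk B8 to B0
  B0 → ∅
  B1 → {B6,B8}
  B2 → {B6,B8,B9}
  B3 → {B6}
  B4 → {B8,B9}
  B5 → {B5,B8,B9}
  B6 → ∅
  B7 → {B5,B8}
  B8 → {B9}
  B9 → ∅

φ for x: defs {B1,B2,B4,B6,B7,B9}
  DF⁺ = {B5,B6,B8,B9}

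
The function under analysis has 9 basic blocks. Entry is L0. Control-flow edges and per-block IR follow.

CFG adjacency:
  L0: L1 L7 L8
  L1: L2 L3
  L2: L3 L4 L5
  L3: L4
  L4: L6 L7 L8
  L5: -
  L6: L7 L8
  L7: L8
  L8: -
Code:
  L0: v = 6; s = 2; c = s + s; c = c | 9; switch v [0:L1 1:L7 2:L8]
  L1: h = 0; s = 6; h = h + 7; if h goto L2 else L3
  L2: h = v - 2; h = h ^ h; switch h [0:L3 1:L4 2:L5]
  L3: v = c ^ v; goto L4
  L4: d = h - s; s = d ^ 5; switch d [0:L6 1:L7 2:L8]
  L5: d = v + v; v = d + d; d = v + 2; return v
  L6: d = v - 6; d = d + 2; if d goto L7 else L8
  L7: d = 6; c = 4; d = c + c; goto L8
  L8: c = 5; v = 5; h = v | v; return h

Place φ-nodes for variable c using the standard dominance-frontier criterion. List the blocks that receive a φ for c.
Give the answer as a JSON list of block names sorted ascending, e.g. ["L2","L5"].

Answer: ["L8"]

Working:
idom tree: L1←L0 L2←L1 L3←L1 L4←L1 L5←L2 L6←L4 L7←L0 L8←L0
Dom∩ at merges:
  L3: preds {L1,L2}: {L0,L1} ∩ {L0,L1,L2} = {L0,L1}; idom=L1
  L4: preds {L2,L3}: {L0,L1,L2} ∩ {L0,L1,L3} = {L0,L1}; idom=L1
  L7: preds {L0,L4,L6}: {L0} ∩ {L0,L1,L4} ∩ {L0,L1,L4,L6} = {L0}; idom=L0
  L8: preds {L0,L4,L6,L7}: {L0} ∩ {L0,L1,L4} ∩ {L0,L1,L4,L6} ∩ {L0,L7} = {L0}; idom=L0

DF derivation:
  join L3 pred L1: · stop@L1
  join L3 pred L2: L2 stop@L1
  join L4 pred L2: L2 stop@L1
  join L4 pred L3: L3 stop@L1
  join L7 pred L0: · stop@L0
  join L7 pred L4: L4→L1 stop@L0
  join L7 pred L6: L6→L4→L1 stop@L0
  join L8 pred L0: · stop@L0
  join L8 pred L4: L4→L1 stop@L0
  join L8 pred L6: L6→L4→L1 stop@L0
  join L8 pred L7: L7 stop@L0
  L0 → ∅
  L1 → {L7,L8}
  L2 → {L3,L4}
  L3 → {L4}
  L4 → {L7,L8}
  L5 → ∅
  L6 → {L7,L8}
  L7 → {L8}
  L8 → ∅

φ for c: defs {L0,L7,L8}
  DF⁺ = {L8}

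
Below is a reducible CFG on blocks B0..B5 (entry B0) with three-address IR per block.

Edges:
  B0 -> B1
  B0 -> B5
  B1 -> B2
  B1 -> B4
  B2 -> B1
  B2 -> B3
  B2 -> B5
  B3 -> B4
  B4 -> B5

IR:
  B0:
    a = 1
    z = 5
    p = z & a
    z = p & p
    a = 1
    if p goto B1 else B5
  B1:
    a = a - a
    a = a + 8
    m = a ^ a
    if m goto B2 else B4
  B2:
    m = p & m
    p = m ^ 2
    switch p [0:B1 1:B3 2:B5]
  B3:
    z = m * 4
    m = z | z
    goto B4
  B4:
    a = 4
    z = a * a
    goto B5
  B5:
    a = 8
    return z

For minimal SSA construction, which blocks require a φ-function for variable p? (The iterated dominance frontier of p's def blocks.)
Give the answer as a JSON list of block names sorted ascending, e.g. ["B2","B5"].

idom tree: B1←B0 B2←B1 B3←B2 B4←B1 B5←B0
Join-block Dom:
  B1: preds {B0,B2}: {B0} ∩ {B0,B1,B2} = {B0}; idom=B0
  B4: preds {B1,B3}: {B0,B1} ∩ {B0,B1,B2,B3} = {B0,B1}; idom=B1
  B5: preds {B0,B2,B4}: {B0} ∩ {B0,B1,B2} ∩ {B0,B1,B4} = {B0}; idom=B0

DF walk-up:
  join B1 pred B0: · stop@B0
  join B1 pred B2: B2→B1 stop@B0
  join B4 pred B1: · stop@B1
  join B4 pred B3: B3→B2 stop@B1
  join B5 pred B0: · stop@B0
  join B5 pred B2: B2→B1 stop@B0
  join B5 pred B4: B4→B1 stop@B0
  B0: DF=∅
  B1: DF={B1,B5}
  B2: DF={B1,B4,B5}
  B3: DF={B4}
  B4: DF={B5}
  B5: DF=∅

φ for p: defs {B0,B2}
  DF⁺ = {B1,B4,B5}

Answer: ["B1", "B4", "B5"]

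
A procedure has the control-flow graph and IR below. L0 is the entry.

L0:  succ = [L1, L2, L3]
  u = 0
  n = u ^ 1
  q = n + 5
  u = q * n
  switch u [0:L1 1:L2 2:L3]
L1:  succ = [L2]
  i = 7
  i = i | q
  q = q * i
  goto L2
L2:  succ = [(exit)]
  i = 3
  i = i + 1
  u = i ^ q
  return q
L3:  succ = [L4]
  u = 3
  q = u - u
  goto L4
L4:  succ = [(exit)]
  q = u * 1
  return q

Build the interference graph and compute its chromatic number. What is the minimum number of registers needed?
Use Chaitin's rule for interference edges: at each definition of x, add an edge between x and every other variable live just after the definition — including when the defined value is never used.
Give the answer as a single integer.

def/use:
  L0: def={n,q,u} ue=∅
  L1: def={i,q} ue={q}
  L2: def={i,u} ue={q}
  L3: def={q,u} ue=∅
  L4: def={q} ue={u}

Live sets:
  live L0: ∅→{q}
  live L1: {q}→{q}
  live L2: {q}→∅
  live L3: ∅→{u}
  live L4: {u}→∅

Interfere edges:
  i: {q}
  n: {q}
  q: {i,n,u}
  u: {q}

Chromatic number:
  lower bound: {i,q} mutually conflict ⇒ χ ≥ 2
  assign i→r1 n→r1 q→r0 u→r1 — no edge inside a register ⇒ χ ≤ 2
  χ = 2

Answer: 2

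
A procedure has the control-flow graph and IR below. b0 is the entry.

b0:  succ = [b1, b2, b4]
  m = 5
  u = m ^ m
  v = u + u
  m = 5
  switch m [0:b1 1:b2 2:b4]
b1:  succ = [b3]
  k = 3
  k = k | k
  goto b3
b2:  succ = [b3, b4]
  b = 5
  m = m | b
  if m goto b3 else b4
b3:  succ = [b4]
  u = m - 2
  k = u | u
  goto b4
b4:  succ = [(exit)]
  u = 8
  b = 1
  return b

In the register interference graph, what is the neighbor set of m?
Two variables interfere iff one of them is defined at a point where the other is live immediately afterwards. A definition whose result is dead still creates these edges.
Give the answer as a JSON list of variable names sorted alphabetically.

Block summaries:
  b0 def {m,u,v} use ∅
  b1 def {k} use ∅
  b2 def {b,m} use {m}
  b3 def {k,u} use {m}
  b4 def {b,u} use ∅

Backward fixpoint:
  live b0: ∅→{m}
  live b1: {m}→{m}
  live b2: {m}→{m}
  live b3: {m}→∅
  live b4: ∅→∅

Conflict graph:
  b↔{m}
  k↔{m}
  m↔{b,k}
  u↔∅
  v↔∅

N(m) = ["b", "k"]

Answer: ["b", "k"]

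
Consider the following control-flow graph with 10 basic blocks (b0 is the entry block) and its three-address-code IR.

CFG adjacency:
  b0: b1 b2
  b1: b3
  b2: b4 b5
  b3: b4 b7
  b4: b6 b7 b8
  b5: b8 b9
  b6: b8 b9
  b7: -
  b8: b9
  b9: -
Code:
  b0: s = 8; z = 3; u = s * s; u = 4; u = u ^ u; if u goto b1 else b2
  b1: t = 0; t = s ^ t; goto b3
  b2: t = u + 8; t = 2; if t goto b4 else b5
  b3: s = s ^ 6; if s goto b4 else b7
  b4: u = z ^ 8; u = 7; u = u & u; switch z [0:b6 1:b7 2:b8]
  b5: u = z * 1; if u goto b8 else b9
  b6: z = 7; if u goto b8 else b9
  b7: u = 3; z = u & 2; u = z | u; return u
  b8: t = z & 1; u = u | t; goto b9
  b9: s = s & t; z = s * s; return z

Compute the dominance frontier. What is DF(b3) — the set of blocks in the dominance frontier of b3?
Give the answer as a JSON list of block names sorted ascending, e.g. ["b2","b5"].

idom tree: b1←b0 b2←b0 b3←b1 b4←b0 b5←b2 b6←b4 b7←b0 b8←b0 b9←b0
Join-block Dom:
  b4: preds {b2,b3}: {b0,b2} ∩ {b0,b1,b3} = {b0}; idom=b0
  b7: preds {b3,b4}: {b0,b1,b3} ∩ {b0,b4} = {b0}; idom=b0
  b8: preds {b4,b5,b6}: {b0,b4} ∩ {b0,b2,b5} ∩ {b0,b4,b6} = {b0}; idom=b0
  b9: preds {b5,b6,b8}: {b0,b2,b5} ∩ {b0,b4,b6} ∩ {b0,b8} = {b0}; idom=b0

DF derivation:
  join b4 pred b2: b2 stop@b0
  join b4 pred b3: b3→b1 stop@b0
  join b7 pred b3: b3→b1 stop@b0
  join b7 pred b4: b4 stop@b0
  join b8 pred b4: b4 stop@b0
  join b8 pred b5: b5→b2 stop@b0
  join b8 pred b6: b6→b4 stop@b0
  join b9 pred b5: b5→b2 stop@b0
  join b9 pred b6: b6→b4 stop@b0
  join b9 pred b8: b8 stop@b0
  DF(b0)=∅
  DF(b1)={b4,b7}
  DF(b2)={b4,b8,b9}
  DF(b3)={b4,b7}
  DF(b4)={b7,b8,b9}
  DF(b5)={b8,b9}
  DF(b6)={b8,b9}
  DF(b7)=∅
  DF(b8)={b9}
  DF(b9)=∅

DF(b3) = ["b4", "b7"]

Answer: ["b4", "b7"]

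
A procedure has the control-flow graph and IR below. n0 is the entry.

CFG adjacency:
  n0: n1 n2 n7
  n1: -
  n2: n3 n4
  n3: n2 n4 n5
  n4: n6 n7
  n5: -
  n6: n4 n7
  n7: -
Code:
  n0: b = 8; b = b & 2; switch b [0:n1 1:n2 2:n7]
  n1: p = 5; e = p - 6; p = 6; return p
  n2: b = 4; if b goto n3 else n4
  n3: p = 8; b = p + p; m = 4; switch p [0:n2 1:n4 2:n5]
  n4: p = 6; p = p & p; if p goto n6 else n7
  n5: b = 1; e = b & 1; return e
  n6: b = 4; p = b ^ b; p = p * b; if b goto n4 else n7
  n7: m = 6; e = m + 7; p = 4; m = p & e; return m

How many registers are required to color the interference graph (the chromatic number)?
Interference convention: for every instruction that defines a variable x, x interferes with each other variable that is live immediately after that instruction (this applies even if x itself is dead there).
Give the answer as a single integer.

Answer: 2

Analysis:
def/use:
  n0: {b} / ∅
  n1: {e,p} / ∅
  n2: {b} / ∅
  n3: {b,m,p} / ∅
  n4: {p} / ∅
  n5: {b,e} / ∅
  n6: {b,p} / ∅
  n7: {e,m,p} / ∅

Liveness:
  n0: in=∅ out=∅
  n1: in=∅ out=∅
  n2: in=∅ out=∅
  n3: in=∅ out=∅
  n4: in=∅ out=∅
  n5: in=∅ out=∅
  n6: in=∅ out=∅
  n7: in=∅ out=∅

Interference:
  b: {p}
  e: {p}
  m: {p}
  p: {b,e,m}

Chromatic number:
  {b,p} pairwise interfere (2-clique) ⇒ χ ≥ 2
  assign b→c1 e→c1 m→c1 p→c0 — no edge inside a register ⇒ χ ≤ 2
  χ = 2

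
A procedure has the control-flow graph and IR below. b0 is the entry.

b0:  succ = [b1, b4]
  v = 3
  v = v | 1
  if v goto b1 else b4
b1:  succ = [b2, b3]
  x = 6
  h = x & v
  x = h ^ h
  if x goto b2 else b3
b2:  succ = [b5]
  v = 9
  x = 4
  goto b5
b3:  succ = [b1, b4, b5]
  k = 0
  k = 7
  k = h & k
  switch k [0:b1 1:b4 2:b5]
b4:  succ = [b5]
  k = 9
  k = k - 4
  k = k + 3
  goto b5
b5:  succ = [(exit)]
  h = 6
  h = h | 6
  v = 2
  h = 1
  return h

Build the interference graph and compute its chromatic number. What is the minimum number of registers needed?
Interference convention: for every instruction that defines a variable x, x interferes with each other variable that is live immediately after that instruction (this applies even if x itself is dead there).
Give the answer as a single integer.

Answer: 3

Derivation:
Block summaries:
  b0 def {v} use ∅
  b1 def {h,x} use {v}
  b2 def {v,x} use ∅
  b3 def {k} use {h}
  b4 def {k} use ∅
  b5 def {h,v} use ∅

Backward fixpoint:
  live b0: ∅→{v}
  live b1: {v}→{h,v}
  live b2: ∅→∅
  live b3: {h,v}→{v}
  live b4: ∅→∅
  live b5: ∅→∅

Interference:
  h — {k,v,x}
  k — {h,v}
  v — {h,k,x}
  x — {h,v}

Registers:
  lower bound: {h,k,v} mutually conflict ⇒ χ ≥ 3
  assign h→r0 k→r2 v→r1 x→r2 — no edge inside a register ⇒ χ ≤ 3
  χ = 3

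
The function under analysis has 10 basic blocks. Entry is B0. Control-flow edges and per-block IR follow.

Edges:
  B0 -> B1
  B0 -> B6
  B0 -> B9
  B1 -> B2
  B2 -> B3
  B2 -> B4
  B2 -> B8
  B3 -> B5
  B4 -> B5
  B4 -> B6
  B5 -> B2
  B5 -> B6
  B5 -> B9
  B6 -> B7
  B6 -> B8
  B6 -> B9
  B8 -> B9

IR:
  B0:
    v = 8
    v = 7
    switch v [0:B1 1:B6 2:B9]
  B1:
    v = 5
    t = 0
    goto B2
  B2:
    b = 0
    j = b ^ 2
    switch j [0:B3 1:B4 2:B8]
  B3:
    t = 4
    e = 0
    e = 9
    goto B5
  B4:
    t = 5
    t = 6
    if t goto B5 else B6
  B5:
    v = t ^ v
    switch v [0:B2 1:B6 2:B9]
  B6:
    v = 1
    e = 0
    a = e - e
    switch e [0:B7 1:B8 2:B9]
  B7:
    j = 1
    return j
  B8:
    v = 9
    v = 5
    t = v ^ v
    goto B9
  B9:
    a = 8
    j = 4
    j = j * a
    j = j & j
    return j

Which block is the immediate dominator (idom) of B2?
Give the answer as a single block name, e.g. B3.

idom tree: B1←B0 B2←B1 B3←B2 B4←B2 B5←B2 B6←B0 B7←B6 B8←B0 B9←B0
Dom at joins:
  B2: preds {B1,B5}: {B0,B1} ∩ {B0,B1,B2,B5} = {B0,B1}; idom=B1
  B5: preds {B3,B4}: {B0,B1,B2,B3} ∩ {B0,B1,B2,B4} = {B0,B1,B2}; idom=B2
  B6: preds {B0,B4,B5}: {B0} ∩ {B0,B1,B2,B4} ∩ {B0,B1,B2,B5} = {B0}; idom=B0
  B8: preds {B2,B6}: {B0,B1,B2} ∩ {B0,B6} = {B0}; idom=B0
  B9: preds {B0,B5,B6,B8}: {B0} ∩ {B0,B1,B2,B5} ∩ {B0,B6} ∩ {B0,B8} = {B0}; idom=B0

idom(B2) = B1

Answer: B1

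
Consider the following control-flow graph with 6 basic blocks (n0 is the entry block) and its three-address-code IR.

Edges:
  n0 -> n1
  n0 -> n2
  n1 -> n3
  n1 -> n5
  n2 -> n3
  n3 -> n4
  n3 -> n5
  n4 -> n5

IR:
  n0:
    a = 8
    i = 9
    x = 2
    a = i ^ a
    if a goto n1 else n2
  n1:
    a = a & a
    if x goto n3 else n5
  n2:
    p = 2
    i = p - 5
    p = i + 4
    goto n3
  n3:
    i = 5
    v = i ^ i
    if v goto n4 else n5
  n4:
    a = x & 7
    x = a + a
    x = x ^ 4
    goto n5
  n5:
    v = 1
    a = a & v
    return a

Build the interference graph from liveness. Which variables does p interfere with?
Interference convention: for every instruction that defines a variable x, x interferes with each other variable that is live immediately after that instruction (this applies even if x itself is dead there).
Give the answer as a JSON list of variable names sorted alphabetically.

Answer: ["a", "x"]

Working:
Per-block:
  n0: {a,i,x} / ∅
  n1: {a} / {a,x}
  n2: {i,p} / ∅
  n3: {i,v} / ∅
  n4: {a,x} / {x}
  n5: {a,v} / {a}

Backward fixpoint:
  live n0: ∅→{a,x}
  live n1: {a,x}→{a,x}
  live n2: {a,x}→{a,x}
  live n3: {a,x}→{a,x}
  live n4: {x}→{a}
  live n5: {a}→∅

Interference:
  a: {i,p,v,x}
  i: {a,x}
  p: {a,x}
  v: {a,x}
  x: {a,i,p,v}

N(p) = ["a", "x"]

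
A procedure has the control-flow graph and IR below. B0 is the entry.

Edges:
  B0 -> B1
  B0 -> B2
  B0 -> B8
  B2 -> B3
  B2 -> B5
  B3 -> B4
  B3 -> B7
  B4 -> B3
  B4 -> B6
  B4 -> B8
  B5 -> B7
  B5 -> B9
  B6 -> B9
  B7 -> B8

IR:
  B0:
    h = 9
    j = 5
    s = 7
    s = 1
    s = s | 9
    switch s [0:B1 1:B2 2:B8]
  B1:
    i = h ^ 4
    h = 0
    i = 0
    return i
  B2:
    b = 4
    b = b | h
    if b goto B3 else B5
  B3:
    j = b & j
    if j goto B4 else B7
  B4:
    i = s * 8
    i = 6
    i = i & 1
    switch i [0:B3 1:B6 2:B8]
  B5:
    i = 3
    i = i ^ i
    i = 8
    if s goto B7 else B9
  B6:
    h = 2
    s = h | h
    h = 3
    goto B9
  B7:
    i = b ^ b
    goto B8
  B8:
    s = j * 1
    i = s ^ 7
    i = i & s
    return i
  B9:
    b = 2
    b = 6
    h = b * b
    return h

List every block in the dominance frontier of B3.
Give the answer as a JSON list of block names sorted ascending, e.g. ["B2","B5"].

idom tree: B1←B0 B2←B0 B3←B2 B4←B3 B5←B2 B6←B4 B7←B2 B8←B0 B9←B2
Dom∩ at merges:
  B3: preds {B2,B4}: {B0,B2} ∩ {B0,B2,B3,B4} = {B0,B2}; idom=B2
  B7: preds {B3,B5}: {B0,B2,B3} ∩ {B0,B2,B5} = {B0,B2}; idom=B2
  B8: preds {B0,B4,B7}: {B0} ∩ {B0,B2,B3,B4} ∩ {B0,B2,B7} = {B0}; idom=B0
  B9: preds {B5,B6}: {B0,B2,B5} ∩ {B0,B2,B3,B4,B6} = {B0,B2}; idom=B2

DF walk-up:
  B3←B2: walk · to B2
  B3←B4: walk B4→B3 to B2
  B7←B3: walk B3 to B2
  B7←B5: walk B5 to B2
  B8←B0: walk · to B0
  B8←B4: walk B4→B3→B2 to B0
  B8←B7: walk B7→B2 to B0
  B9←B5: walk B5 to B2
  B9←B6: walk B6→B4→B3 to B2
  B0 → ∅
  B1 → ∅
  B2 → {B8}
  B3 → {B3,B7,B8,B9}
  B4 → {B3,B8,B9}
  B5 → {B7,B9}
  B6 → {B9}
  B7 → {B8}
  B8 → ∅
  B9 → ∅

DF(B3) = ["B3", "B7", "B8", "B9"]

Answer: ["B3", "B7", "B8", "B9"]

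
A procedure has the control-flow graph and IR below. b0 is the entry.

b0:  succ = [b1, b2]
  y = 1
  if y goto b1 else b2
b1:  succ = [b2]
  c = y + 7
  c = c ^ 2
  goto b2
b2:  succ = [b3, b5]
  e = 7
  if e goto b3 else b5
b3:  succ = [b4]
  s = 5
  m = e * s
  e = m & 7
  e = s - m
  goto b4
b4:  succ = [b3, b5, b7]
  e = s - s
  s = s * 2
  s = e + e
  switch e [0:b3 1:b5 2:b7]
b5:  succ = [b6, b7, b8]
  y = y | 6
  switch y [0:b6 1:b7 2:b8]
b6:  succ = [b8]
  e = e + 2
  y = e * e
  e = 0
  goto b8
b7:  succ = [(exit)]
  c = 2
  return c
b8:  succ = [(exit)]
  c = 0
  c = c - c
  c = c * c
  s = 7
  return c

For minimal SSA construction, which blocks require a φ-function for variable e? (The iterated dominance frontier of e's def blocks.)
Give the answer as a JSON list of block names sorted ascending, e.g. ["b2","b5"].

Answer: ["b3", "b5", "b7", "b8"]

Working:
idom tree: b1←b0 b2←b0 b3←b2 b4←b3 b5←b2 b6←b5 b7←b2 b8←b5
Dom∩ at merges:
  b2: preds {b0,b1}: {b0} ∩ {b0,b1} = {b0}; idom=b0
  b3: preds {b2,b4}: {b0,b2} ∩ {b0,b2,b3,b4} = {b0,b2}; idom=b2
  b5: preds {b2,b4}: {b0,b2} ∩ {b0,b2,b3,b4} = {b0,b2}; idom=b2
  b7: preds {b4,b5}: {b0,b2,b3,b4} ∩ {b0,b2,b5} = {b0,b2}; idom=b2
  b8: preds {b5,b6}: {b0,b2,b5} ∩ {b0,b2,b5,b6} = {b0,b2,b5}; idom=b5

DF derivation:
  b2←b0: walk · to b0
  b2←b1: walk b1 to b0
  b3←b2: walk · to b2
  b3←b4: walk b4→b3 to b2
  b5←b2: walk · to b2
  b5←b4: walk b4→b3 to b2
  b7←b4: walk b4→b3 to b2
  b7←b5: walk b5 to b2
  b8←b5: walk · to b5
  b8←b6: walk b6 to b5
  b0 → ∅
  b1 → {b2}
  b2 → ∅
  b3 → {b3,b5,b7}
  b4 → {b3,b5,b7}
  b5 → {b7}
  b6 → {b8}
  b7 → ∅
  b8 → ∅

φ for e: defs {b2,b3,b4,b6}
  DF⁺ = {b3,b5,b7,b8}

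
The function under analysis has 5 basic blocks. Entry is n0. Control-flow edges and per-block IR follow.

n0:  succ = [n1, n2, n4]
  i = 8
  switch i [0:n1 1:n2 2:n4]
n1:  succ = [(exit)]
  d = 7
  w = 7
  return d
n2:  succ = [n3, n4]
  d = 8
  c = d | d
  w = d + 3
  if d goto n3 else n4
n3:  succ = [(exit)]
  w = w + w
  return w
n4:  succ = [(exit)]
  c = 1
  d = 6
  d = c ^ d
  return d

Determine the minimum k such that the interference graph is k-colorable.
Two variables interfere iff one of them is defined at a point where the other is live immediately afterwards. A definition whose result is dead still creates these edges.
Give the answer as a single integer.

Block summaries:
  n0 def {i} use ∅
  n1 def {d,w} use ∅
  n2 def {c,d,w} use ∅
  n3 def {w} use {w}
  n4 def {c,d} use ∅

Live sets:
  n0 li=∅ lo=∅
  n1 li=∅ lo=∅
  n2 li=∅ lo={w}
  n3 li={w} lo=∅
  n4 li=∅ lo=∅

Conflict graph:
  c: {d}
  d: {c,w}
  i: ∅
  w: {d}

Chromatic number:
  lower bound: {c,d} mutually conflict ⇒ χ ≥ 2
  assign c→R1 d→R0 i→R0 w→R1 — no edge inside a register ⇒ χ ≤ 2
  χ = 2

Answer: 2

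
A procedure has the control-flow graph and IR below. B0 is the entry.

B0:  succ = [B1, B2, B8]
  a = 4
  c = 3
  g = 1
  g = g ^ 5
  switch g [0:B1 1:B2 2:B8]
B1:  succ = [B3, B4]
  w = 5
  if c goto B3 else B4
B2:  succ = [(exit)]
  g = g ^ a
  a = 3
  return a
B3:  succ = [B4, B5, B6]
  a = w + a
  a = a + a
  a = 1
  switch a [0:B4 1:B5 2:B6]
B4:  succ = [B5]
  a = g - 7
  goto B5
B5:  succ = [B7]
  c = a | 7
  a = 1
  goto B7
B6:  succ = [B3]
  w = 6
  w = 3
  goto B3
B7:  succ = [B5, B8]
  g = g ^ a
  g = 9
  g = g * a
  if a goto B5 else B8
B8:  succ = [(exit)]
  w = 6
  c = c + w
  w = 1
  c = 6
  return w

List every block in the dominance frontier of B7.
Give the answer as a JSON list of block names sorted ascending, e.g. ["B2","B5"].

Answer: ["B5", "B8"]

Analysis:
idom tree: B1←B0 B2←B0 B3←B1 B4←B1 B5←B1 B6←B3 B7←B5 B8←B0
Dom∩ at merges:
  B3: preds {B1,B6}: {B0,B1} ∩ {B0,B1,B3,B6} = {B0,B1}; idom=B1
  B4: preds {B1,B3}: {B0,B1} ∩ {B0,B1,B3} = {B0,B1}; idom=B1
  B5: preds {B3,B4,B7}: {B0,B1,B3} ∩ {B0,B1,B4} ∩ {B0,B1,B5,B7} = {B0,B1}; idom=B1
  B8: preds {B0,B7}: {B0} ∩ {B0,B1,B5,B7} = {B0}; idom=B0

DF walk-up:
  join B3 pred B1: · stop@B1
  join B3 pred B6: B6→B3 stop@B1
  join B4 pred B1: · stop@B1
  join B4 pred B3: B3 stop@B1
  join B5 pred B3: B3 stop@B1
  join B5 pred B4: B4 stop@B1
  join B5 pred B7: B7→B5 stop@B1
  join B8 pred B0: · stop@B0
  join B8 pred B7: B7→B5→B1 stop@B0
  B0: DF=∅
  B1: DF={B8}
  B2: DF=∅
  B3: DF={B3,B4,B5}
  B4: DF={B5}
  B5: DF={B5,B8}
  B6: DF={B3}
  B7: DF={B5,B8}
  B8: DF=∅

DF(B7) = ["B5", "B8"]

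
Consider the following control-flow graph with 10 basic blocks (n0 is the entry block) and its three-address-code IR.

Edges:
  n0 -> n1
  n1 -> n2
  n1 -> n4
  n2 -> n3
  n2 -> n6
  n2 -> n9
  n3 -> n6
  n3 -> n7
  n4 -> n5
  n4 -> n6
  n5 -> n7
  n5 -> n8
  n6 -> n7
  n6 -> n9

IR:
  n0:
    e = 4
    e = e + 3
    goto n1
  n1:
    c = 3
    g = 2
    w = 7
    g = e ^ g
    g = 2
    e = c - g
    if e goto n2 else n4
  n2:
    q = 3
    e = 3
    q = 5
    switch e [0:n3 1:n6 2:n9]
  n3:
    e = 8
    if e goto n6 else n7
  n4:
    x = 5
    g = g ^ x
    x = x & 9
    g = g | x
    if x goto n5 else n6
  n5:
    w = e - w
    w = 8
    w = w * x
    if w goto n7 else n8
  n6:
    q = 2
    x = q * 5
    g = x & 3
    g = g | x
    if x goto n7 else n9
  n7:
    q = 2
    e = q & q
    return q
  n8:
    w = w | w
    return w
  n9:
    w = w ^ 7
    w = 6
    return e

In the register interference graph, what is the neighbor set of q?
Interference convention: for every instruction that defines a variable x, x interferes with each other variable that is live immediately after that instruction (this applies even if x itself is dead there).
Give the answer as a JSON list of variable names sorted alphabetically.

Answer: ["e", "w"]

Derivation:
def/use:
  n0: def={e} ue=∅
  n1: def={c,e,g,w} ue={e}
  n2: def={e,q} ue=∅
  n3: def={e} ue=∅
  n4: def={g,x} ue={g}
  n5: def={w} ue={e,w,x}
  n6: def={g,q,x} ue=∅
  n7: def={e,q} ue=∅
  n8: def={w} ue={w}
  n9: def={w} ue={e,w}

Liveness:
  n0 li=∅ lo={e}
  n1 li={e} lo={e,g,w}
  n2 li={w} lo={e,w}
  n3 li={w} lo={e,w}
  n4 li={e,g,w} lo={e,w,x}
  n5 li={e,w,x} lo={w}
  n6 li={e,w} lo={e,w}
  n7 li=∅ lo=∅
  n8 li={w} lo=∅
  n9 li={e,w} lo=∅

Interference:
  c — {e,g,w}
  e — {c,g,q,w,x}
  g — {c,e,w,x}
  q — {e,w}
  w — {c,e,g,q,x}
  x — {e,g,w}

N(q) = ["e", "w"]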